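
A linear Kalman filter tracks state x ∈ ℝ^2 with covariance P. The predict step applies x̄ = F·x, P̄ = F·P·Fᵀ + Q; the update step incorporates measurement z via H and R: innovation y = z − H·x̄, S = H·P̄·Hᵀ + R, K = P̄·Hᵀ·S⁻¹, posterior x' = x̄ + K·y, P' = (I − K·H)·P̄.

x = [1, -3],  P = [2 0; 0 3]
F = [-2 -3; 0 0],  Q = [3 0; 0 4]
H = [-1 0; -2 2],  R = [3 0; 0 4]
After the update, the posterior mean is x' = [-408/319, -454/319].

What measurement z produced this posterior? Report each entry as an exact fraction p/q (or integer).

z = [3, -1]

x̄ = F·x = [7, 0]
P̄ = F·P·Fᵀ + Q = [38 0; 0 4]
S = H·P̄·Hᵀ + R = [41 76; 76 172]
K = P̄·Hᵀ·S⁻¹ = [-190/319 -57/319; -152/319 82/319]
x' − x̄ = [-2641/319, -454/319] = K·y
y = (KᵀK)⁻¹·Kᵀ·(x' − x̄) = [10, 13]
z = y + H·x̄ = [10, 13] + [-7, -14] = [3, -1]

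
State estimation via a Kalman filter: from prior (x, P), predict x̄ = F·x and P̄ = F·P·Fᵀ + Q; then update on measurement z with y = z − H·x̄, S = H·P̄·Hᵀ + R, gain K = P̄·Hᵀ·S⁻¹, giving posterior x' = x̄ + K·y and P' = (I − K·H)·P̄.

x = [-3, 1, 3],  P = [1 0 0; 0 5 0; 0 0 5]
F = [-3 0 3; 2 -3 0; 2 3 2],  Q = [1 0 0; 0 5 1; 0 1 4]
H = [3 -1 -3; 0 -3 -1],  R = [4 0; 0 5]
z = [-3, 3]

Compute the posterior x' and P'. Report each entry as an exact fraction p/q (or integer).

x̄ = F·x = [18, -9, 3]
P̄ = F·P·Fᵀ + Q = [55 -6 24; -6 54 -40; 24 -40 73]
y = z − H·x̄ = [-57, -21]
S = H·P̄·Hᵀ + R = [574 -37; -37 324]
K = P̄·Hᵀ·S⁻¹ = [31854/184607 219/184607; 11038/184607 -68252/184607; -32929/184607 23019/184607]
x' = x̄ + K·y = [1502649/184607, -857337/184607, 1947375/184607]
P' = (I − K·H)·P̄ = [7001153/184607 -2609916/184607 7828653/184607; -2609916/184607 1112210/184607 -2995370/184607; 7828653/184607 -2995370/184607 8871015/184607]

x' = [1502649/184607, -857337/184607, 1947375/184607]
P' = [7001153/184607 -2609916/184607 7828653/184607; -2609916/184607 1112210/184607 -2995370/184607; 7828653/184607 -2995370/184607 8871015/184607]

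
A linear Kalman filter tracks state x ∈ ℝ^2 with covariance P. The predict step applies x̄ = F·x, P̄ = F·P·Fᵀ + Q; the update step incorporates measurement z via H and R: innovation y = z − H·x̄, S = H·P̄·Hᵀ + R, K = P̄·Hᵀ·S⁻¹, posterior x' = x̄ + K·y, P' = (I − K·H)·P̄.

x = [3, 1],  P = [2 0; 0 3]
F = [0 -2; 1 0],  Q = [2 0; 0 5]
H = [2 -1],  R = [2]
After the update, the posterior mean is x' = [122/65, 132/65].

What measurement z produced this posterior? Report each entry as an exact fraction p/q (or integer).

z = [2]

x̄ = F·x = [-2, 3]
P̄ = F·P·Fᵀ + Q = [14 0; 0 7]
S = H·P̄·Hᵀ + R = [65]
K = P̄·Hᵀ·S⁻¹ = [28/65; -7/65]
x' − x̄ = [252/65, -63/65] = K·y
y = (KᵀK)⁻¹·Kᵀ·(x' − x̄) = [9]
z = y + H·x̄ = [9] + [-7] = [2]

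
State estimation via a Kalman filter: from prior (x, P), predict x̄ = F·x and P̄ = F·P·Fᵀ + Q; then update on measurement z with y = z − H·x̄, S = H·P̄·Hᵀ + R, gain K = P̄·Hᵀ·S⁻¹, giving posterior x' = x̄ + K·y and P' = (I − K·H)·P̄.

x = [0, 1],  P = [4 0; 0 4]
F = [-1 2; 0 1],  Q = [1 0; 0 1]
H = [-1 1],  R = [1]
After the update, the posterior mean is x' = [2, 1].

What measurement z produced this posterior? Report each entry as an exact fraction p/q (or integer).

x̄ = F·x = [2, 1]
P̄ = F·P·Fᵀ + Q = [21 8; 8 5]
S = H·P̄·Hᵀ + R = [11]
K = P̄·Hᵀ·S⁻¹ = [-13/11; -3/11]
x' − x̄ = [0, 0] = K·y
y = (KᵀK)⁻¹·Kᵀ·(x' − x̄) = [0]
z = y + H·x̄ = [0] + [-1] = [-1]

z = [-1]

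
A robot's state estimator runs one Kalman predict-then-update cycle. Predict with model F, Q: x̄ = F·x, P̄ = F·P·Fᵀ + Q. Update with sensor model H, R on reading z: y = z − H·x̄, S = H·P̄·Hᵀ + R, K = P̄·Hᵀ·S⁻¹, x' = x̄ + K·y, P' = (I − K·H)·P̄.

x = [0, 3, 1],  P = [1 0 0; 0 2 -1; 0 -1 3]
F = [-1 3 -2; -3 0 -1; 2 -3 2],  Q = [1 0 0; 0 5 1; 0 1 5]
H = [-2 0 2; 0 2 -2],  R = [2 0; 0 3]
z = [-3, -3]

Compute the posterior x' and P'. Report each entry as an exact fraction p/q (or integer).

x' = [22827/24901, -53901/24901, -15732/24901]
P' = [38748/24901 29564/24901 31796/24901; 29564/24901 49761/24901 34506/24901; 31796/24901 34506/24901 37101/24901]

x̄ = F·x = [7, -1, -7]
P̄ = F·P·Fᵀ + Q = [44 12 -44; 12 17 -14; -44 -14 51]
y = z − H·x̄ = [25, -15]
S = H·P̄·Hᵀ + R = [734 -484; -484 387]
K = P̄·Hᵀ·S⁻¹ = [-6952/24901 -1488/24901; 4942/24901 10170/24901; 5305/24901 -1730/24901]
x' = x̄ + K·y = [22827/24901, -53901/24901, -15732/24901]
P' = (I − K·H)·P̄ = [38748/24901 29564/24901 31796/24901; 29564/24901 49761/24901 34506/24901; 31796/24901 34506/24901 37101/24901]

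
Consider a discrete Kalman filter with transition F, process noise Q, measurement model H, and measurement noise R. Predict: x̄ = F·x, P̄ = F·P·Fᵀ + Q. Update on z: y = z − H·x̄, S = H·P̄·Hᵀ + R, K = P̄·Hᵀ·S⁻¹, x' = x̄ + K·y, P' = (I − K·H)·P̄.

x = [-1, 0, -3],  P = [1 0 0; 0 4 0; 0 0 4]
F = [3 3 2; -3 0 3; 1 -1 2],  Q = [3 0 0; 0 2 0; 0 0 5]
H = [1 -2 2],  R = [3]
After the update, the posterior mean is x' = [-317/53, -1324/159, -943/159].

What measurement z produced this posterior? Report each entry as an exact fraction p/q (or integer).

x̄ = F·x = [-9, -6, -7]
P̄ = F·P·Fᵀ + Q = [64 15 7; 15 47 21; 7 21 26]
S = H·P̄·Hᵀ + R = [159]
K = P̄·Hᵀ·S⁻¹ = [16/53; -37/159; 17/159]
x' − x̄ = [160/53, -370/159, 170/159] = K·y
y = (KᵀK)⁻¹·Kᵀ·(x' − x̄) = [10]
z = y + H·x̄ = [10] + [-11] = [-1]

z = [-1]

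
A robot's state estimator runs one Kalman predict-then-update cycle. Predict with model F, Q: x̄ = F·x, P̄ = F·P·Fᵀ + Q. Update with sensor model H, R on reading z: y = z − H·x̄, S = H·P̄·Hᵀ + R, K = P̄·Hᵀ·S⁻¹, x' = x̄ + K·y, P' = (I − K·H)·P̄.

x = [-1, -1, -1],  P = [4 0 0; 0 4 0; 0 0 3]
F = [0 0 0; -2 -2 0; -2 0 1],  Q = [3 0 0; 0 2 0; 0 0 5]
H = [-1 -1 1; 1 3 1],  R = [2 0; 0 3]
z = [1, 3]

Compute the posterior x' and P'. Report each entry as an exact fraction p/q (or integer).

x' = [-4056/10991, 8228/10991, 12687/10991]
P' = [29688/10991 -14310/10991 13080/10991; -14310/10991 10234/10991 -8064/10991; 13080/10991 -8064/10991 18984/10991]

x̄ = F·x = [0, 4, 1]
P̄ = F·P·Fᵀ + Q = [3 0 0; 0 34 16; 0 16 24]
y = z − H·x̄ = [4, -10]
S = H·P̄·Hᵀ + R = [31 -49; -49 432]
K = P̄·Hᵀ·S⁻¹ = [-1149/10991 -54/10991; -1994/10991 2776/10991; 6984/10991 2624/10991]
x' = x̄ + K·y = [-4056/10991, 8228/10991, 12687/10991]
P' = (I − K·H)·P̄ = [29688/10991 -14310/10991 13080/10991; -14310/10991 10234/10991 -8064/10991; 13080/10991 -8064/10991 18984/10991]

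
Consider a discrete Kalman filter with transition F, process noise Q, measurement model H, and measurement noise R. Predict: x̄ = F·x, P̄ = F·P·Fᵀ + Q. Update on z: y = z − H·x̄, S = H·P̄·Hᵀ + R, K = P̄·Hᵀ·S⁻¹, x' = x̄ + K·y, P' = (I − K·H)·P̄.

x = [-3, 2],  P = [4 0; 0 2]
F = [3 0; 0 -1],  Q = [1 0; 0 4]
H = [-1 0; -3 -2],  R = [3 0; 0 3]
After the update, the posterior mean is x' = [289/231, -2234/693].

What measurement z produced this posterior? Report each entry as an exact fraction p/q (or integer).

z = [-3, 3]

x̄ = F·x = [-9, -2]
P̄ = F·P·Fᵀ + Q = [37 0; 0 6]
S = H·P̄·Hᵀ + R = [40 111; 111 360]
K = P̄·Hᵀ·S⁻¹ = [-37/77 -37/231; 148/231 -160/693]
x' − x̄ = [2368/231, -848/693] = K·y
y = (KᵀK)⁻¹·Kᵀ·(x' − x̄) = [-12, -28]
z = y + H·x̄ = [-12, -28] + [9, 31] = [-3, 3]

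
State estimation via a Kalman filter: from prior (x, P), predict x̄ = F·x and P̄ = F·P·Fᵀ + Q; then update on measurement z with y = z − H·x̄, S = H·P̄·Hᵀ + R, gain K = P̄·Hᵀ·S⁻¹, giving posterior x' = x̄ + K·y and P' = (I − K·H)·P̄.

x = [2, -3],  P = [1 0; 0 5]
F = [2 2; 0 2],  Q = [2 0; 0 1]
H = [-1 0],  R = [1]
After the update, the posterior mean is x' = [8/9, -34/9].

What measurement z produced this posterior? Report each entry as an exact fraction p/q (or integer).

z = [-1]

x̄ = F·x = [-2, -6]
P̄ = F·P·Fᵀ + Q = [26 20; 20 21]
S = H·P̄·Hᵀ + R = [27]
K = P̄·Hᵀ·S⁻¹ = [-26/27; -20/27]
x' − x̄ = [26/9, 20/9] = K·y
y = (KᵀK)⁻¹·Kᵀ·(x' − x̄) = [-3]
z = y + H·x̄ = [-3] + [2] = [-1]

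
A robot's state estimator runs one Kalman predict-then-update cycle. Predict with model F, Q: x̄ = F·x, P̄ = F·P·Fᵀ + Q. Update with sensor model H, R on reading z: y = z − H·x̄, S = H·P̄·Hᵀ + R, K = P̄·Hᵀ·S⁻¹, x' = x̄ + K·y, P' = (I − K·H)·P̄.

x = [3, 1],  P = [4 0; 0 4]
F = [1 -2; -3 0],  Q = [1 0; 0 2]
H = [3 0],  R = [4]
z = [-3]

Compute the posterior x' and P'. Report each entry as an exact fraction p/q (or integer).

x̄ = F·x = [1, -9]
P̄ = F·P·Fᵀ + Q = [21 -12; -12 38]
y = z − H·x̄ = [-6]
S = H·P̄·Hᵀ + R = [193]
K = P̄·Hᵀ·S⁻¹ = [63/193; -36/193]
x' = x̄ + K·y = [-185/193, -1521/193]
P' = (I − K·H)·P̄ = [84/193 -48/193; -48/193 6038/193]

x' = [-185/193, -1521/193]
P' = [84/193 -48/193; -48/193 6038/193]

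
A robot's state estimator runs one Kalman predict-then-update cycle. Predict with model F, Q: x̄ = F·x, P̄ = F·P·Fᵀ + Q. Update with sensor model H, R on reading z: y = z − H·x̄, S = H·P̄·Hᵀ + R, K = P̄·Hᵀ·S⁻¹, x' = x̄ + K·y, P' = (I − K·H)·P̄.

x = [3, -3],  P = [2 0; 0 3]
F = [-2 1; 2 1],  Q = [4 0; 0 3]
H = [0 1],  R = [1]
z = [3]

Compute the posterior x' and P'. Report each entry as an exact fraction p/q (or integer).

x' = [-9, 3]
P' = [40/3 -1/3; -1/3 14/15]

x̄ = F·x = [-9, 3]
P̄ = F·P·Fᵀ + Q = [15 -5; -5 14]
y = z − H·x̄ = [0]
S = H·P̄·Hᵀ + R = [15]
K = P̄·Hᵀ·S⁻¹ = [-1/3; 14/15]
x' = x̄ + K·y = [-9, 3]
P' = (I − K·H)·P̄ = [40/3 -1/3; -1/3 14/15]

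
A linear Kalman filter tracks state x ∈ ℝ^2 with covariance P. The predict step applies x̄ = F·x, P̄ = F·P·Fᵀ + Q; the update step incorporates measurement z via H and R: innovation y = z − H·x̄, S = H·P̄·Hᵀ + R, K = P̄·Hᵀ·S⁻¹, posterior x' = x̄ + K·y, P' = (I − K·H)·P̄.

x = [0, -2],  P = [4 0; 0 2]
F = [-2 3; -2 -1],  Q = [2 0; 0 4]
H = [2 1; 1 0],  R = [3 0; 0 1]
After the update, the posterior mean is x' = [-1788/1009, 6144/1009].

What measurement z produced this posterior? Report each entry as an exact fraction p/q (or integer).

x̄ = F·x = [-6, 2]
P̄ = F·P·Fᵀ + Q = [36 10; 10 22]
S = H·P̄·Hᵀ + R = [209 82; 82 37]
K = P̄·Hᵀ·S⁻¹ = [82/1009 800/1009; 734/1009 -1354/1009]
x' − x̄ = [4266/1009, 4126/1009] = K·y
y = (KᵀK)⁻¹·Kᵀ·(x' − x̄) = [13, 4]
z = y + H·x̄ = [13, 4] + [-10, -6] = [3, -2]

z = [3, -2]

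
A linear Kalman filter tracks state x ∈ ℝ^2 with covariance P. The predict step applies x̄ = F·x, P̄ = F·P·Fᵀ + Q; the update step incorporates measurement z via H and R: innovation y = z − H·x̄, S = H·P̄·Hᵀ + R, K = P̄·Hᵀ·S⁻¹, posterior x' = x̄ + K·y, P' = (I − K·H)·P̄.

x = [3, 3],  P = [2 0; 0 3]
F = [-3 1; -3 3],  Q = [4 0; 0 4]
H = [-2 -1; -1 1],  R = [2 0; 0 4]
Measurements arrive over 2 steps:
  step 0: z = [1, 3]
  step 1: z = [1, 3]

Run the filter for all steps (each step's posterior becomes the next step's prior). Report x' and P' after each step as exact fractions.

step 0: x' = [-2258/1385, 592/277], P' = [794/1385 -138/277; -138/277 466/277]
step 1: x' = [-421277/421457, 582419/421457], P' = [225016/421457 -183444/421457; -183444/421457 663656/421457]

step 0: x̄ = F·x = [-6, 0]
step 0: P̄ = F·P·Fᵀ + Q = [25 27; 27 49]
step 0: y = z − H·x̄ = [-11, -3]
step 0: S = H·P̄·Hᵀ + R = [259 -26; -26 24]
step 0: K = P̄·Hᵀ·S⁻¹ = [-449/1385 -371/1385; -95/277 151/277]
step 0: x' = x̄ + K·y = [-2258/1385, 592/277]
step 0: P' = (I − K·H)·P̄ = [794/1385 -138/277; -138/277 466/277]
step 1: x̄ = F·x = [9734/1385, 15654/1385]
step 1: P̄ = F·P·Fᵀ + Q = [19156/1385 22416/1385; 22416/1385 46076/1385]
step 1: y = z − H·x̄ = [36507/1385, -353/277]
step 1: S = H·P̄·Hᵀ + R = [215134/1385 -6036/277; -6036/277 5188/277]
step 1: K = P̄·Hᵀ·S⁻¹ = [-133294/421457 -102115/421457; -148384/421457 211775/421457]
step 1: x' = x̄ + K·y = [-421277/421457, 582419/421457]
step 1: P' = (I − K·H)·P̄ = [225016/421457 -183444/421457; -183444/421457 663656/421457]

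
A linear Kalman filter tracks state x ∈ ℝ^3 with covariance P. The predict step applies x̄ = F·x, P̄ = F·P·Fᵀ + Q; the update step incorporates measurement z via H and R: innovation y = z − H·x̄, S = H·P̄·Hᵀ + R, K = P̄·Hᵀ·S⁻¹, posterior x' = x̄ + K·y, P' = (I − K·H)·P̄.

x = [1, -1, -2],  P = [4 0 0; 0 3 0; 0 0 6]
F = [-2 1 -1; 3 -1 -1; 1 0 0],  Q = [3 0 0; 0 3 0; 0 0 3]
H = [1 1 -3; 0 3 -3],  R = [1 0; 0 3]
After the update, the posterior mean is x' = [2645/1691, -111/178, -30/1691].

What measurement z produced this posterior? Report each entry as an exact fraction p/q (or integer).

x̄ = F·x = [-1, 6, 1]
P̄ = F·P·Fᵀ + Q = [28 -21 -8; -21 48 12; -8 12 7]
S = H·P̄·Hᵀ + R = [74 24; 24 282]
K = P̄·Hᵀ·S⁻¹ = [1613/3382 -605/3382; -45/178 36/89; -859/3382 253/3382]
x' − x̄ = [4336/1691, -1179/178, -1721/1691] = K·y
y = (KᵀK)⁻¹·Kᵀ·(x' − x̄) = [-1, -17]
z = y + H·x̄ = [-1, -17] + [2, 15] = [1, -2]

z = [1, -2]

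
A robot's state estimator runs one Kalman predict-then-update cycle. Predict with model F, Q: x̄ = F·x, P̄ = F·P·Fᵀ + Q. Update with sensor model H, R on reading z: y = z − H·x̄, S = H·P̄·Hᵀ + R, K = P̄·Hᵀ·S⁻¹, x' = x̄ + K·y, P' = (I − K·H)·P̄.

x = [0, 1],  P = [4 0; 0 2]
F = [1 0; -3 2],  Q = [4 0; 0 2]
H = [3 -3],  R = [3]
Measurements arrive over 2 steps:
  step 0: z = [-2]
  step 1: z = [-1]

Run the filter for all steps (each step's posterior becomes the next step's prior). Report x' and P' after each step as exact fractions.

step 0: x̄ = F·x = [0, 2]
step 0: P̄ = F·P·Fᵀ + Q = [8 -12; -12 46]
step 0: y = z − H·x̄ = [4]
step 0: S = H·P̄·Hᵀ + R = [705]
step 0: K = P̄·Hᵀ·S⁻¹ = [4/47; -58/235]
step 0: x' = x̄ + K·y = [16/47, 238/235]
step 0: P' = (I − K·H)·P̄ = [136/47 132/47; 132/47 718/235]
step 1: x̄ = F·x = [16/47, 236/235]
step 1: P̄ = F·P·Fᵀ + Q = [324/47 -144/47; -144/47 1542/235]
step 1: y = z − H·x̄ = [233/235]
step 1: S = H·P̄·Hᵀ + R = [42123/235]
step 1: K = P̄·Hᵀ·S⁻¹ = [2340/14041; -2262/14041]
step 1: x' = x̄ + K·y = [7100/14041, 11858/14041]
step 1: P' = (I − K·H)·P̄ = [26892/14041 24552/14041; 24552/14041 26814/14041]

step 0: x' = [16/47, 238/235], P' = [136/47 132/47; 132/47 718/235]
step 1: x' = [7100/14041, 11858/14041], P' = [26892/14041 24552/14041; 24552/14041 26814/14041]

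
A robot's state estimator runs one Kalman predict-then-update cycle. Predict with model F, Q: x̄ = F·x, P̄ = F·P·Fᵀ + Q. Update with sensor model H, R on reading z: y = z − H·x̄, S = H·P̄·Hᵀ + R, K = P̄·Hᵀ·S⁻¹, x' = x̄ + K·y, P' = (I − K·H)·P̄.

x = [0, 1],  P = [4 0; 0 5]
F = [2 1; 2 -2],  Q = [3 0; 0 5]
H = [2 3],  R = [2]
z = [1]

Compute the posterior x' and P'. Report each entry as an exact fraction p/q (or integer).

x̄ = F·x = [1, -2]
P̄ = F·P·Fᵀ + Q = [24 6; 6 41]
y = z − H·x̄ = [5]
S = H·P̄·Hᵀ + R = [539]
K = P̄·Hᵀ·S⁻¹ = [6/49; 135/539]
x' = x̄ + K·y = [79/49, -403/539]
P' = (I − K·H)·P̄ = [780/49 -516/49; -516/49 3874/539]

x' = [79/49, -403/539]
P' = [780/49 -516/49; -516/49 3874/539]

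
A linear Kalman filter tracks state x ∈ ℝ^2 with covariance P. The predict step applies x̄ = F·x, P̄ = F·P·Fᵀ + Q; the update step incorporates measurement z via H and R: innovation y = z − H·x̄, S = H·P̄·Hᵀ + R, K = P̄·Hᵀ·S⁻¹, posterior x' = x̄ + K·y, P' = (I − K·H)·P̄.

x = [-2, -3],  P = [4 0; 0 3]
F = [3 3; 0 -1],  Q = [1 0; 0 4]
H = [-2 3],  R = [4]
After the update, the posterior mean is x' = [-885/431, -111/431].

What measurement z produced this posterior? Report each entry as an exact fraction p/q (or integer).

z = [3]

x̄ = F·x = [-15, 3]
P̄ = F·P·Fᵀ + Q = [64 -9; -9 7]
S = H·P̄·Hᵀ + R = [431]
K = P̄·Hᵀ·S⁻¹ = [-155/431; 39/431]
x' − x̄ = [5580/431, -1404/431] = K·y
y = (KᵀK)⁻¹·Kᵀ·(x' − x̄) = [-36]
z = y + H·x̄ = [-36] + [39] = [3]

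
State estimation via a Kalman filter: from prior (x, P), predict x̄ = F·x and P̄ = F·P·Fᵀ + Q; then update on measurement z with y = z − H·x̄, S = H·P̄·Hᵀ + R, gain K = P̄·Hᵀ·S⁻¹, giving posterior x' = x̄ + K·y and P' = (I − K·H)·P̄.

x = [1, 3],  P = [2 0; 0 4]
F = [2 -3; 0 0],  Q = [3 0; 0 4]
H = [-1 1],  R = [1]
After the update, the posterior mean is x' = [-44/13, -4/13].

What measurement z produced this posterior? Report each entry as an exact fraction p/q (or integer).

z = [3]

x̄ = F·x = [-7, 0]
P̄ = F·P·Fᵀ + Q = [47 0; 0 4]
S = H·P̄·Hᵀ + R = [52]
K = P̄·Hᵀ·S⁻¹ = [-47/52; 1/13]
x' − x̄ = [47/13, -4/13] = K·y
y = (KᵀK)⁻¹·Kᵀ·(x' − x̄) = [-4]
z = y + H·x̄ = [-4] + [7] = [3]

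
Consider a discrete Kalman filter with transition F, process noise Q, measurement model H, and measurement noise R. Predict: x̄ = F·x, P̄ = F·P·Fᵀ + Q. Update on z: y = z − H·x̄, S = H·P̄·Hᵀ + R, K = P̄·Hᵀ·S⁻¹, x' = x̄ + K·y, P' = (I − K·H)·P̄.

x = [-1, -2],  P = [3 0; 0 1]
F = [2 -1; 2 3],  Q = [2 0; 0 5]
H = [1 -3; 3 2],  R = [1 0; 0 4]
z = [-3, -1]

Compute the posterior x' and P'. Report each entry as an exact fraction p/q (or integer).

x̄ = F·x = [0, -8]
P̄ = F·P·Fᵀ + Q = [15 9; 9 26]
y = z − H·x̄ = [-27, 15]
S = H·P̄·Hᵀ + R = [196 -174; -174 351]
K = P̄·Hᵀ·S⁻¹ = [75/428 57/214; -3491/12840 1739/19260]
x' = x̄ + K·y = [-315/428, 8927/12840]
P' = (I − K·H)·P̄ = [69/214 21/428; 21/428 4121/38520]

x' = [-315/428, 8927/12840]
P' = [69/214 21/428; 21/428 4121/38520]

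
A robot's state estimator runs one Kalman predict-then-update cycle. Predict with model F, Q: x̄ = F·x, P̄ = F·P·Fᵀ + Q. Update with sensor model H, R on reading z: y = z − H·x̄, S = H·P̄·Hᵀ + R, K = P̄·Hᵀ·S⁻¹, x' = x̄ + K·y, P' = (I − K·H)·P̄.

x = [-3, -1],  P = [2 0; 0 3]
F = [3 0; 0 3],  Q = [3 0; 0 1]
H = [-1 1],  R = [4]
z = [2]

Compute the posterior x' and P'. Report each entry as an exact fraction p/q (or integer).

x̄ = F·x = [-9, -3]
P̄ = F·P·Fᵀ + Q = [21 0; 0 28]
y = z − H·x̄ = [-4]
S = H·P̄·Hᵀ + R = [53]
K = P̄·Hᵀ·S⁻¹ = [-21/53; 28/53]
x' = x̄ + K·y = [-393/53, -271/53]
P' = (I − K·H)·P̄ = [672/53 588/53; 588/53 700/53]

x' = [-393/53, -271/53]
P' = [672/53 588/53; 588/53 700/53]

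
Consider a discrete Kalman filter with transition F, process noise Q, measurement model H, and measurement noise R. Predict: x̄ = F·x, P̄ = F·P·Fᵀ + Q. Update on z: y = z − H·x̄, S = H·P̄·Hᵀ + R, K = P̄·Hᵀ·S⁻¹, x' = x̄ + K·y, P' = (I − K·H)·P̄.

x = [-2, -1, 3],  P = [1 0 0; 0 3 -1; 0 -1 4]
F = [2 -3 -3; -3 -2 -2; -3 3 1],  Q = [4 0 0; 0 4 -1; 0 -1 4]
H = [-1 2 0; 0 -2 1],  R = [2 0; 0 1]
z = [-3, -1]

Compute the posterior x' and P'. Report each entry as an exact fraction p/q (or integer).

x' = [-34/177, -235/177, -419/118]
P' = [22661/3540 9629/3540 11551/2360; 9629/3540 5681/3540 6919/2360; 11551/2360 6919/2360 29743/4720]

x̄ = F·x = [-10, 2, 6]
P̄ = F·P·Fᵀ + Q = [53 24 -33; 24 33 -10; -33 -10 38]
y = z − H·x̄ = [-17, -3]
S = H·P̄·Hᵀ + R = [91 -71; -71 211]
K = P̄·Hᵀ·S⁻¹ = [-3403/7080 -3863/7080; 1733/7080 -1967/7080; 2287/4720 2067/4720]
x' = x̄ + K·y = [-34/177, -235/177, -419/118]
P' = (I − K·H)·P̄ = [22661/3540 9629/3540 11551/2360; 9629/3540 5681/3540 6919/2360; 11551/2360 6919/2360 29743/4720]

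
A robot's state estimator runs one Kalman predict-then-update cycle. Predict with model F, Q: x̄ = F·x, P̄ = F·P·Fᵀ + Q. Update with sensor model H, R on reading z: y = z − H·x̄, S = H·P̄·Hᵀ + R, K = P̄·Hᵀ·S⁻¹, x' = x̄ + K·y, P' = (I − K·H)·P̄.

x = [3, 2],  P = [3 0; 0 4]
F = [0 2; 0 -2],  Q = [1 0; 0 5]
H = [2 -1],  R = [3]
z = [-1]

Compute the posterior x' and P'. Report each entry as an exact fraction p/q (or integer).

x̄ = F·x = [4, -4]
P̄ = F·P·Fᵀ + Q = [17 -16; -16 21]
y = z − H·x̄ = [-13]
S = H·P̄·Hᵀ + R = [156]
K = P̄·Hᵀ·S⁻¹ = [25/78; -53/156]
x' = x̄ + K·y = [-1/6, 5/12]
P' = (I − K·H)·P̄ = [38/39 77/78; 77/78 467/156]

x' = [-1/6, 5/12]
P' = [38/39 77/78; 77/78 467/156]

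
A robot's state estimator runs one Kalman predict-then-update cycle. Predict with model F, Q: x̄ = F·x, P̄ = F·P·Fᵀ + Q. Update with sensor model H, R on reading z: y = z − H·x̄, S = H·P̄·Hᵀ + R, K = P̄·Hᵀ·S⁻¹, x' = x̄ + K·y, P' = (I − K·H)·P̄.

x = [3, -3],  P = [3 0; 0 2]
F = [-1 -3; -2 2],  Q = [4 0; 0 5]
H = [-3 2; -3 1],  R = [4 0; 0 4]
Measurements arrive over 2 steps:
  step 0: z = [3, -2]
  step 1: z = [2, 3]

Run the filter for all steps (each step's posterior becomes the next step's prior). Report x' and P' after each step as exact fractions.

step 0: x̄ = F·x = [6, -12]
step 0: P̄ = F·P·Fᵀ + Q = [25 -6; -6 25]
step 0: y = z − H·x̄ = [45, 28]
step 0: S = H·P̄·Hᵀ + R = [401 329; 329 290]
step 0: K = P̄·Hᵀ·S⁻¹ = [473/2683 -1286/2683; 5573/8049 -5129/8049]
step 0: x' = x̄ + K·y = [1375/2683, 10585/8049]
step 0: P' = (I − K·H)·P̄ = [4060/2683 7036/2683; 7036/2683 42808/8049]
step 1: x̄ = F·x = [-11960/2683, 12920/8049]
step 1: P̄ = F·P·Fᵀ + Q = [185432/2683 -49352/2683; -49352/2683 91333/8049]
step 1: y = z − H·x̄ = [-117382/8049, -96413/8049]
step 1: S = H·P̄·Hᵀ + R = [7180864/8049 6521834/8049; 6521834/8049 6018529/8049]
step 1: K = P̄·Hᵀ·S⁻¹ = [9438/275875 -1028628/3034625; 791092/1931125 -7539677/21242375]
step 1: x' = x̄ + K·y = [-2720288/3034625, -356481/3034625]
step 1: P' = (I − K·H)·P̄ = [2881432/3034625 4529784/3034625; 4529784/3034625 64966756/21242375]

step 0: x' = [1375/2683, 10585/8049], P' = [4060/2683 7036/2683; 7036/2683 42808/8049]
step 1: x' = [-2720288/3034625, -356481/3034625], P' = [2881432/3034625 4529784/3034625; 4529784/3034625 64966756/21242375]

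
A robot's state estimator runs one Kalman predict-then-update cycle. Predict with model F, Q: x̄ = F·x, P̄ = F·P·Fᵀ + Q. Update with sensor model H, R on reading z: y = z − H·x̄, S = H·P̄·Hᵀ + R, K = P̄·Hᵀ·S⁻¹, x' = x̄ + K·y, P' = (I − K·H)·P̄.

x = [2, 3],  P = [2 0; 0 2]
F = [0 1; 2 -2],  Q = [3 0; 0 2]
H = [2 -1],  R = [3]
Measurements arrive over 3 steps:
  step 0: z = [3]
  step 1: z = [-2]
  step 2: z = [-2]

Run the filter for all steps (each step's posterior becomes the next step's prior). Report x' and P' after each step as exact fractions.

step 0: x' = [101/57, 16/57], P' = [89/57 136/57; 136/57 350/57]
step 1: x' = [1952/4749, 13474/4749], P' = [5497/4749 6584/4749; 6584/4749 18082/4749]
step 2: x' = [-284626/286689, -174344/286689], P' = [333785/286689 404608/286689; 404608/286689 1100618/286689]

step 0: x̄ = F·x = [3, -2]
step 0: P̄ = F·P·Fᵀ + Q = [5 -4; -4 18]
step 0: y = z − H·x̄ = [-5]
step 0: S = H·P̄·Hᵀ + R = [57]
step 0: K = P̄·Hᵀ·S⁻¹ = [14/57; -26/57]
step 0: x' = x̄ + K·y = [101/57, 16/57]
step 0: P' = (I − K·H)·P̄ = [89/57 136/57; 136/57 350/57]
step 1: x̄ = F·x = [16/57, 170/57]
step 1: P̄ = F·P·Fᵀ + Q = [521/57 -428/57; -428/57 782/57]
step 1: y = z − H·x̄ = [8/19]
step 1: S = H·P̄·Hᵀ + R = [1583/19]
step 1: K = P̄·Hᵀ·S⁻¹ = [490/1583; -546/1583]
step 1: x' = x̄ + K·y = [1952/4749, 13474/4749]
step 1: P' = (I − K·H)·P̄ = [5497/4749 6584/4749; 6584/4749 18082/4749]
step 2: x̄ = F·x = [13474/4749, -23044/4749]
step 2: P̄ = F·P·Fᵀ + Q = [32329/4749 -22996/4749; -22996/4749 51142/4749]
step 2: y = z − H·x̄ = [-19830/1583]
step 2: S = H·P̄·Hᵀ + R = [95563/1583]
step 2: K = P̄·Hᵀ·S⁻¹ = [29218/95563; -32378/95563]
step 2: x' = x̄ + K·y = [-284626/286689, -174344/286689]
step 2: P' = (I − K·H)·P̄ = [333785/286689 404608/286689; 404608/286689 1100618/286689]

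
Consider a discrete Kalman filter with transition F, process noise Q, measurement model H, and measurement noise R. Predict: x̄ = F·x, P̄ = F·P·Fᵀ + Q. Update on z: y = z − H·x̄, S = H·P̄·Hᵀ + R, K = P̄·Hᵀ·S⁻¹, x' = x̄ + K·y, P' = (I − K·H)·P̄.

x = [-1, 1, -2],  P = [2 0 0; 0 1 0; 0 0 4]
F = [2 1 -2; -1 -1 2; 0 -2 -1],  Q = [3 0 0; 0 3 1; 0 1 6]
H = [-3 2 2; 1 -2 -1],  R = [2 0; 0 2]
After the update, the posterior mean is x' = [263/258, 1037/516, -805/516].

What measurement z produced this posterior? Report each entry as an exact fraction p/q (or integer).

x̄ = F·x = [3, -4, 0]
P̄ = F·P·Fᵀ + Q = [28 -21 6; -21 22 -5; 6 -5 14]
S = H·P̄·Hᵀ + R = [538 -308; -308 184]
K = P̄·Hᵀ·S⁻¹ = [-79/258 -85/516; -79/516 -601/1032; 77/516 269/1032]
x' − x̄ = [-511/258, 3101/516, -805/516] = K·y
y = (KᵀK)⁻¹·Kᵀ·(x' − x̄) = [14, -14]
z = y + H·x̄ = [14, -14] + [-17, 11] = [-3, -3]

z = [-3, -3]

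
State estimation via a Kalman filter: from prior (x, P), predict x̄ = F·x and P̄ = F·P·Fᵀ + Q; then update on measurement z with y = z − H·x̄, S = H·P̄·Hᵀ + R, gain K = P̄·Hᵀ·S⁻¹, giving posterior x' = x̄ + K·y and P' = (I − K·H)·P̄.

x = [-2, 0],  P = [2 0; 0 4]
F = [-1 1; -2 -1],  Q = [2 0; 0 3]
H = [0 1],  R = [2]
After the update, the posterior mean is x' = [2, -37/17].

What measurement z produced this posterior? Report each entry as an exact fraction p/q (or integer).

x̄ = F·x = [2, 4]
P̄ = F·P·Fᵀ + Q = [8 0; 0 15]
S = H·P̄·Hᵀ + R = [17]
K = P̄·Hᵀ·S⁻¹ = [0; 15/17]
x' − x̄ = [0, -105/17] = K·y
y = (KᵀK)⁻¹·Kᵀ·(x' − x̄) = [-7]
z = y + H·x̄ = [-7] + [4] = [-3]

z = [-3]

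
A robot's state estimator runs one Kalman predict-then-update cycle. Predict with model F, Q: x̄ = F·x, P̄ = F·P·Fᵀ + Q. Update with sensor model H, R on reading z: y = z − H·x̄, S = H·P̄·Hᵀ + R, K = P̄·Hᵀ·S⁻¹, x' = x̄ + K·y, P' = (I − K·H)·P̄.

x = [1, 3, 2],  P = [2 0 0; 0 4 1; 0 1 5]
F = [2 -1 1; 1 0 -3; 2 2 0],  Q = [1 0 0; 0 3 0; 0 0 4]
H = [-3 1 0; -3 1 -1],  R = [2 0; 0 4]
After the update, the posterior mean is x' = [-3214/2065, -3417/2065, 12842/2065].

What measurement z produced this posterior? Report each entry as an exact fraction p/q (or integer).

z = [3, -3]

x̄ = F·x = [1, -5, 8]
P̄ = F·P·Fᵀ + Q = [16 -8 2; -8 50 -2; 2 -2 28]
S = H·P̄·Hᵀ + R = [244 250; 250 290]
K = P̄·Hᵀ·S⁻¹ = [-87/413 -38/2065; 123/413 11/2065; 334/413 -1696/2065]
x' − x̄ = [-5279/2065, 6908/2065, -3678/2065] = K·y
y = (KᵀK)⁻¹·Kᵀ·(x' − x̄) = [11, 13]
z = y + H·x̄ = [11, 13] + [-8, -16] = [3, -3]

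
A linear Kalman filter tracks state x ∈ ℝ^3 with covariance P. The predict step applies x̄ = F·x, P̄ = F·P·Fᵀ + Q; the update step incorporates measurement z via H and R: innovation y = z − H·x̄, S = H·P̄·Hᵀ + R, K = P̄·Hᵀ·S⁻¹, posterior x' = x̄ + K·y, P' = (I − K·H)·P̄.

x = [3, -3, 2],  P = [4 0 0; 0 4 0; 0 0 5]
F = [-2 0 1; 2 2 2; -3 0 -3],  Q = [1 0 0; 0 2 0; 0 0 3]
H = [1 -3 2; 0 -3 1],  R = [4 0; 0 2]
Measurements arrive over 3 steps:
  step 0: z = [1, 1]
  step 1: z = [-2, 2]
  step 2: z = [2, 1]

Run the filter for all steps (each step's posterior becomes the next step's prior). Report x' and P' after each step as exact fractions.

step 0: x' = [79617/43039, -68060/43039, -139251/43039], P' = [444686/43039 -87150/43039 -312150/43039; -87150/43039 57546/43039 139446/43039; -312150/43039 139446/43039 398568/43039]
step 1: x' = [-2442838020/644034217, -2808018762/3220171085, -1524808488/3220171085], P' = [4484203182/644034217 16252618/644034217 -1216516218/644034217; 16252618/644034217 1500759162/3220171085 2529914178/3220171085; -1216516218/644034217 2529914178/3220171085 7926648072/3220171085]
step 2: x' = [12827644784170/18604940027887, -5233143085210/18604940027887, 4867532537619/18604940027887], P' = [543645610492858/93024700139435 459239719982/93024700139435 -148143282552654/93024700139435; 459239719982/93024700139435 43318033823878/93024700139435 73579804816494/93024700139435; -148143282552654/93024700139435 73579804816494/93024700139435 221687753771832/93024700139435]

step 0: x̄ = F·x = [-4, 4, -15]
step 0: P̄ = F·P·Fᵀ + Q = [22 -6 9; -6 54 -54; 9 -54 84]
step 0: y = z − H·x̄ = [47, 28]
step 0: S = H·P̄·Hᵀ + R = [1568 1167; 1167 896]
step 0: K = P̄·Hᵀ·S⁻¹ = [20459/43039 -25350/43039; 4776/43039 -16596/43039; 16662/43039 -9885/43039]
step 0: x' = x̄ + K·y = [79617/43039, -68060/43039, -139251/43039]
step 0: P' = (I − K·H)·P̄ = [444686/43039 -87150/43039 -312150/43039; -87150/43039 57546/43039 139446/43039; -312150/43039 139446/43039 398568/43039]
step 1: x̄ = F·x = [-298485/43039, -255388/43039, 178902/43039]
step 1: P̄ = F·P·Fᵀ + Q = [3468951/43039 270184/43039 535962/43039; 270184/43039 1610446/43039 -1627500/43039; 535962/43039 -1627500/43039 2099703/43039]
step 1: y = z − H·x̄ = [-911561/43039, -858988/43039]
step 1: S = H·P̄·Hᵀ + R = [46586677/43039 33066330/43039; 33066330/43039 26444795/43039]
step 1: K = P̄·Hᵀ·S⁻¹ = [500603223/644034217 -632637036/644034217; 31940698/644034217 -986181654/3220171085; 109048626/644034217 168452769/3220171085]
step 1: x' = x̄ + K·y = [-2442838020/644034217, -2808018762/3220171085, -1524808488/3220171085]
step 1: P' = (I − K·H)·P̄ = [4484203182/644034217 16252618/644034217 -1216516218/644034217; 16252618/644034217 1500759162/3220171085 2529914178/3220171085; -1216516218/644034217 2529914178/3220171085 7926648072/3220171085]
step 2: x̄ = F·x = [22903571712/3220171085, -6618806940/644034217, 41216995764/3220171085]
step 2: P̄ = F·P·Fᵀ + Q = [125161207157/3220171085 -11386165864/644034217 92498407974/3220171085; -11386165864/644034217 21212560834/644034217 -24952414884/644034217; 92498407974/3220171085 -24952414884/644034217 173303029473/3220171085]
step 2: y = z − H·x̄ = [-39635865034/644034217, -137278928779/3220171085]
step 2: S = H·P̄·Hᵀ + R = [798908549555/644034217 537464172438/644034217; 537464172438/644034217 1882881055693/3220171085]
step 2: K = P̄·Hᵀ·S⁻¹ = [61495331556901/93024700139435 -14952100171260/18604940027887; 4416186970334/93024700139435 -5637429665514/18604940027887; 18623202635382/93024700139435 94833932235/18604940027887]
step 2: x' = x̄ + K·y = [12827644784170/18604940027887, -5233143085210/18604940027887, 4867532537619/18604940027887]
step 2: P' = (I − K·H)·P̄ = [543645610492858/93024700139435 459239719982/93024700139435 -148143282552654/93024700139435; 459239719982/93024700139435 43318033823878/93024700139435 73579804816494/93024700139435; -148143282552654/93024700139435 73579804816494/93024700139435 221687753771832/93024700139435]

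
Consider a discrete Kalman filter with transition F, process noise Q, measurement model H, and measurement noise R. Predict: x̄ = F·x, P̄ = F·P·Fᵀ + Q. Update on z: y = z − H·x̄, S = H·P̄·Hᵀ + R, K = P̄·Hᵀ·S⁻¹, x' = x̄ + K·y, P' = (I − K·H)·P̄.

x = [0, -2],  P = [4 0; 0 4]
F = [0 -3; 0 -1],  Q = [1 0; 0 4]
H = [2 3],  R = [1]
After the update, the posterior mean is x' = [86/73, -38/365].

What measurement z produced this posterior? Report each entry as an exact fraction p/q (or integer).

x̄ = F·x = [6, 2]
P̄ = F·P·Fᵀ + Q = [37 12; 12 8]
S = H·P̄·Hᵀ + R = [365]
K = P̄·Hᵀ·S⁻¹ = [22/73; 48/365]
x' − x̄ = [-352/73, -768/365] = K·y
y = (KᵀK)⁻¹·Kᵀ·(x' − x̄) = [-16]
z = y + H·x̄ = [-16] + [18] = [2]

z = [2]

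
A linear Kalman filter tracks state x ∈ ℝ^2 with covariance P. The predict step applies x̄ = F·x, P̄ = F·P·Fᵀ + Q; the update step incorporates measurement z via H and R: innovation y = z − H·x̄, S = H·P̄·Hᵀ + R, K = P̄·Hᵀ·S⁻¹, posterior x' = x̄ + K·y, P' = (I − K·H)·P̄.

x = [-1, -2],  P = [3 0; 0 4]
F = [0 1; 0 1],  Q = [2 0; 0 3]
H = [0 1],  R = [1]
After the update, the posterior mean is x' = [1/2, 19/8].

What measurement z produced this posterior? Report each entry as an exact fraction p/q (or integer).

z = [3]

x̄ = F·x = [-2, -2]
P̄ = F·P·Fᵀ + Q = [6 4; 4 7]
S = H·P̄·Hᵀ + R = [8]
K = P̄·Hᵀ·S⁻¹ = [1/2; 7/8]
x' − x̄ = [5/2, 35/8] = K·y
y = (KᵀK)⁻¹·Kᵀ·(x' − x̄) = [5]
z = y + H·x̄ = [5] + [-2] = [3]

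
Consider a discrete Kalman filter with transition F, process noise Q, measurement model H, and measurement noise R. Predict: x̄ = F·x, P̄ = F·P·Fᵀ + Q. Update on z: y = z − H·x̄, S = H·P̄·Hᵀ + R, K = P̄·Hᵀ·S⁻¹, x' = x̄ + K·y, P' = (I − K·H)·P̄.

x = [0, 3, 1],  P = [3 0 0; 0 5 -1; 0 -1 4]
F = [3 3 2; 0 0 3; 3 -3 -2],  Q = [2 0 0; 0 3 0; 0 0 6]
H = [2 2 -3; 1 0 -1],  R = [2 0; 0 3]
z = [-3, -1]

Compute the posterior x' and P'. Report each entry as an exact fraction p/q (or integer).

x̄ = F·x = [11, 3, -11]
P̄ = F·P·Fᵀ + Q = [78 15 -22; 15 39 -15; -22 -15 82]
y = z − H·x̄ = [-64, -23]
S = H·P̄·Hᵀ + R = [1772 572; 572 207]
K = P̄·Hᵀ·S⁻¹ = [-1259/9905 8264/9905; 2073/5660 -1227/1415; -1688/9905 -312/9905]
x' = x̄ + K·y = [-541/9905, -702/1415, 6253/9905]
P' = (I − K·H)·P̄ = [263458/9905 13326/1415 238666/9905; 13326/1415 50811/5660 17007/1415; 238666/9905 17007/1415 239602/9905]

x' = [-541/9905, -702/1415, 6253/9905]
P' = [263458/9905 13326/1415 238666/9905; 13326/1415 50811/5660 17007/1415; 238666/9905 17007/1415 239602/9905]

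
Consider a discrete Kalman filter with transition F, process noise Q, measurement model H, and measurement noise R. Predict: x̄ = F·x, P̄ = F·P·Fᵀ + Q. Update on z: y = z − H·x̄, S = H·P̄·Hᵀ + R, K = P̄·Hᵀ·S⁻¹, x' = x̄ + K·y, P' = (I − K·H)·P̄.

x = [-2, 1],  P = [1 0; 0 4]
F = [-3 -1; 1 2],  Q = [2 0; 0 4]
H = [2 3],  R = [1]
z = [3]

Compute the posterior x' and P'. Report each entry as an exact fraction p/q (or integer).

x' = [611/118, -287/118]
P' = [1761/118 -1175/118; -1175/118 797/118]

x̄ = F·x = [5, 0]
P̄ = F·P·Fᵀ + Q = [15 -11; -11 21]
y = z − H·x̄ = [-7]
S = H·P̄·Hᵀ + R = [118]
K = P̄·Hᵀ·S⁻¹ = [-3/118; 41/118]
x' = x̄ + K·y = [611/118, -287/118]
P' = (I − K·H)·P̄ = [1761/118 -1175/118; -1175/118 797/118]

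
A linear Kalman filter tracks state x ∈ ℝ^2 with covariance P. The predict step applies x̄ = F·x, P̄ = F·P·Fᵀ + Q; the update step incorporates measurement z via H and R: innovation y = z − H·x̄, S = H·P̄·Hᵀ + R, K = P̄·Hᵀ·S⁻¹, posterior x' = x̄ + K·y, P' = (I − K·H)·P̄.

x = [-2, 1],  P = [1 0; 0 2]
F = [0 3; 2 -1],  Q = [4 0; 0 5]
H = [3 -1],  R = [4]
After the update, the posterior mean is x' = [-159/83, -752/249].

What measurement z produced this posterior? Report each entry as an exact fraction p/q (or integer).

z = [-3]

x̄ = F·x = [3, -5]
P̄ = F·P·Fᵀ + Q = [22 -6; -6 11]
S = H·P̄·Hᵀ + R = [249]
K = P̄·Hᵀ·S⁻¹ = [24/83; -29/249]
x' − x̄ = [-408/83, 493/249] = K·y
y = (KᵀK)⁻¹·Kᵀ·(x' − x̄) = [-17]
z = y + H·x̄ = [-17] + [14] = [-3]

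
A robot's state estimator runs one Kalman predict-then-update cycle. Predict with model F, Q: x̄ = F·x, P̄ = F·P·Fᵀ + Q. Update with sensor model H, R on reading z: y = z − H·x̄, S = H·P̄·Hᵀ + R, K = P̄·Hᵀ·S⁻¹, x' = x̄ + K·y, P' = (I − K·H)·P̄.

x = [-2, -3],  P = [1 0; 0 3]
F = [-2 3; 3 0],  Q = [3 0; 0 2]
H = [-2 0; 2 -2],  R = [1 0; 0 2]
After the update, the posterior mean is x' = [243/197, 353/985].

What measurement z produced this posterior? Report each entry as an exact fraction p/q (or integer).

x̄ = F·x = [-5, -6]
P̄ = F·P·Fᵀ + Q = [34 -6; -6 11]
S = H·P̄·Hᵀ + R = [137 -160; -160 230]
K = P̄·Hᵀ·S⁻¹ = [-284/591 8/591; -268/591 -1369/2955]
x' − x̄ = [1228/197, 6263/985] = K·y
y = (KᵀK)⁻¹·Kᵀ·(x' − x̄) = [-13, -1]
z = y + H·x̄ = [-13, -1] + [10, 2] = [-3, 1]

z = [-3, 1]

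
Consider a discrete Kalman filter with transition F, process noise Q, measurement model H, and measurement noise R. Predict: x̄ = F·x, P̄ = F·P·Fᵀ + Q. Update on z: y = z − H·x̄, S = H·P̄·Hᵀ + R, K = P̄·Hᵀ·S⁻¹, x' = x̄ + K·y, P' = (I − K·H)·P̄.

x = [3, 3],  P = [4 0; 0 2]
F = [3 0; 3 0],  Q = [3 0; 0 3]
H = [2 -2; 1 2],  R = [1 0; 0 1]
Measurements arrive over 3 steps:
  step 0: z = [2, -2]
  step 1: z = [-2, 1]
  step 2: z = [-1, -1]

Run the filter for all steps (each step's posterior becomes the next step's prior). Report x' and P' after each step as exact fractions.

step 0: x̄ = F·x = [9, 9]
step 0: P̄ = F·P·Fᵀ + Q = [39 36; 36 39]
step 0: y = z − H·x̄ = [2, -29]
step 0: S = H·P̄·Hᵀ + R = [25 -6; -6 340]
step 0: K = P̄·Hᵀ·S⁻¹ = [1353/4232 2811/8464; -339/2116 1407/4232]
step 0: x' = x̄ + K·y = [3/368, -177/184]
step 0: P' = (I − K·H)·P̄ = [1839/8464 243/4232; 243/4232 291/2116]
step 1: x̄ = F·x = [9/368, 9/368]
step 1: P̄ = F·P·Fᵀ + Q = [41943/8464 16551/8464; 16551/8464 41943/8464]
step 1: y = z − H·x̄ = [-2, 341/368]
step 1: S = H·P̄·Hᵀ + R = [25 -6; -6 284383/8464]
step 1: K = P̄·Hᵀ·S⁻¹ = [2156568/6804871 2180829/6804871; -1103676/6804871 2206221/6804871]
step 1: x' = x̄ + K·y = [-2125890/6804871, 4418127/6804871]
step 1: P' = (I − K·H)·P̄ = [1445799/6804871 367515/6804871; 367515/6804871 919353/6804871]
step 2: x̄ = F·x = [-6377670/6804871, -6377670/6804871]
step 2: P̄ = F·P·Fᵀ + Q = [33426804/6804871 13012191/6804871; 13012191/6804871 33426804/6804871]
step 2: y = z − H·x̄ = [-1, 12328139/6804871]
step 2: S = H·P̄·Hᵀ + R = [25 -6; -6 225987655/6804871]
step 2: K = P̄·Hᵀ·S⁻¹ = [1712633046/5404716019 1731255006/5404716019; -876731136/5404716019 1751669619/5404716019]
step 2: x' = x̄ + K·y = [-3641595822/5404716019, -1015247223/5404716019]
step 2: P' = (I − K·H)·P̄ = [1147962684/5404716019 291646161/5404716019; 291646161/5404716019 730011729/5404716019]

step 0: x' = [3/368, -177/184], P' = [1839/8464 243/4232; 243/4232 291/2116]
step 1: x' = [-2125890/6804871, 4418127/6804871], P' = [1445799/6804871 367515/6804871; 367515/6804871 919353/6804871]
step 2: x' = [-3641595822/5404716019, -1015247223/5404716019], P' = [1147962684/5404716019 291646161/5404716019; 291646161/5404716019 730011729/5404716019]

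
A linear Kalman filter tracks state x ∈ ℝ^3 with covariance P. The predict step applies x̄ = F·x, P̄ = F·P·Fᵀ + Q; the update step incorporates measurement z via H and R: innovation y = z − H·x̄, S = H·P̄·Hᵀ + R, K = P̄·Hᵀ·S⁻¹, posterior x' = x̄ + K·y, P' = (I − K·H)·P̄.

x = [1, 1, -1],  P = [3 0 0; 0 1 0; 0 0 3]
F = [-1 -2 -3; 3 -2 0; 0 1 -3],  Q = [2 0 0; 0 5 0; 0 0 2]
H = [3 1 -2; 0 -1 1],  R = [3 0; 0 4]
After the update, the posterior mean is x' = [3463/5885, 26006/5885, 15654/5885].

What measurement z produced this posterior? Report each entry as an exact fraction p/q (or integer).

z = [1, -2]

x̄ = F·x = [0, 1, 4]
P̄ = F·P·Fᵀ + Q = [36 -5 25; -5 36 -2; 25 -2 30]
S = H·P̄·Hᵀ + R = [161 -12; -12 74]
K = P̄·Hᵀ·S⁻¹ = [2141/5885 2733/5885; 697/5885 -2909/5885; 673/5885 2654/5885]
x' − x̄ = [3463/5885, 20121/5885, -7886/5885] = K·y
y = (KᵀK)⁻¹·Kᵀ·(x' − x̄) = [8, -5]
z = y + H·x̄ = [8, -5] + [-7, 3] = [1, -2]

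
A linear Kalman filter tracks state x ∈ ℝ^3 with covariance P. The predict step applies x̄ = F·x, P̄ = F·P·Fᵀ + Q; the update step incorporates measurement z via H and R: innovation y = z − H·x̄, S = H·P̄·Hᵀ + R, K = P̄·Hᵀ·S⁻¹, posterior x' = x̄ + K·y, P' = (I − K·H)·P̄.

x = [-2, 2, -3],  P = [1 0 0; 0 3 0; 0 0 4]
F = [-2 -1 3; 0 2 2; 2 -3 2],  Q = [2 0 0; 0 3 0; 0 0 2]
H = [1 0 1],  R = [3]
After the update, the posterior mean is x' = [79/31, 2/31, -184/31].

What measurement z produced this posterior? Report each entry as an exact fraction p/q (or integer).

z = [-3]

x̄ = F·x = [-7, -2, -16]
P̄ = F·P·Fᵀ + Q = [45 18 29; 18 31 -2; 29 -2 49]
S = H·P̄·Hᵀ + R = [155]
K = P̄·Hᵀ·S⁻¹ = [74/155; 16/155; 78/155]
x' − x̄ = [296/31, 64/31, 312/31] = K·y
y = (KᵀK)⁻¹·Kᵀ·(x' − x̄) = [20]
z = y + H·x̄ = [20] + [-23] = [-3]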